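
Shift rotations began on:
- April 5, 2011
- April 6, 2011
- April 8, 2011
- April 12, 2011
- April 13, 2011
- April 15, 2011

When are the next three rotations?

April 19, 2011; April 20, 2011; April 22, 2011

Gaps: 1, 2, 4, 1, 2 days — not constant, but cyclic with period 3.
The events fall on every Tuesday, Wednesday and Friday.
Next Tuesday: April 19, 2011.
The following Wednesday is April 20, 2011.
The following Friday is April 22, 2011.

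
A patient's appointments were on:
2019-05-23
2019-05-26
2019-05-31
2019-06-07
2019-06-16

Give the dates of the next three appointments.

2019-06-27, 2019-07-10, 2019-07-25

Intervals are 3, 5, 7, 9 days — an arithmetic progression with common difference 2.
Next gap: 11 days. 2019-06-16 + 11 days = 2019-06-27.
Next gap: 13 days. 2019-06-27 + 13 days = 2019-07-10.
Next gap: 15 days. 2019-07-10 + 15 days = 2019-07-25.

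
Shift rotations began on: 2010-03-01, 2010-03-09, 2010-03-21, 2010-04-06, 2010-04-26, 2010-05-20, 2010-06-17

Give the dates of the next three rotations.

Gaps: 8, 12, 16, 20, 24, 28 days — each gap is 4 larger than the previous one.
Next gap: 32 days. 2010-06-17 + 32 days = 2010-07-19.
Next gap: 36 days. 2010-07-19 + 36 days = 2010-08-24.
Next gap: 40 days. 2010-08-24 + 40 days = 2010-10-03.

2010-07-19, 2010-08-24, 2010-10-03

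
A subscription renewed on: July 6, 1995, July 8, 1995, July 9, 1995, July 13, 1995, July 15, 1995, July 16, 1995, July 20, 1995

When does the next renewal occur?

Every event lands on a Thursday or Saturday or Sunday (gaps cycle 2, 1, 4, 2, 1, 4).
So the schedule is: every Thursday, Saturday and Sunday.
Next Saturday: July 22, 1995.

July 22, 1995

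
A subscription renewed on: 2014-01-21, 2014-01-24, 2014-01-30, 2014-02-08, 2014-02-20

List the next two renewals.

2014-03-07, 2014-03-25

Intervals are 3, 6, 9, 12 days — an arithmetic progression with common difference 3.
Next gap: 15 days. 2014-02-20 + 15 days = 2014-03-07.
Next gap: 18 days. 2014-03-07 + 18 days = 2014-03-25.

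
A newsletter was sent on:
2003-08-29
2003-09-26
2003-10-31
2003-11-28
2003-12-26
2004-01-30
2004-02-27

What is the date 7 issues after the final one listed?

All Fridays; the gaps (28, 35, 28, 28, 35, 28) vary with month length.
This is the last Friday of each month.
March 2004 ends with Friday 2004-03-26.
Last Friday of April 2004: 2004-04-30.
May 2004 ends with Friday 2004-05-28.
June 2004 ends with Friday 2004-06-25.
Last Friday of July 2004: 2004-07-30.
Last Friday of August 2004: 2004-08-27.
September 2004 ends with Friday 2004-09-24.

2004-09-24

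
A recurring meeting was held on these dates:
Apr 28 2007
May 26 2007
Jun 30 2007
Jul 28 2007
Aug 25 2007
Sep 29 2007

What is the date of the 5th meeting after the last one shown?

Feb 23 2008

Every date is a Saturday; gaps 28, 35, 28, 28, 35 days.
Each is the last Saturday of its month (at least one falls on the 29th or later, ruling out '4th Saturday').
Last Saturday of October 2007: Oct 27 2007.
November 2007 ends with Saturday Nov 24 2007.
Last Saturday of December 2007: Dec 29 2007.
Last Saturday of January 2008: Jan 26 2008.
February 2008 ends with Saturday Feb 23 2008.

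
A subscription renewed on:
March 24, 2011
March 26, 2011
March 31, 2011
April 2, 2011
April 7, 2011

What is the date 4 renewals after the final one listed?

The gap pattern 2, 5, 2, 5 repeats every 2 events.
These are the Thursdays and Saturdays of each week.
Next Saturday: April 9, 2011.
The following Thursday is April 14, 2011.
Next Saturday: April 16, 2011.
Next Thursday: April 21, 2011.

April 21, 2011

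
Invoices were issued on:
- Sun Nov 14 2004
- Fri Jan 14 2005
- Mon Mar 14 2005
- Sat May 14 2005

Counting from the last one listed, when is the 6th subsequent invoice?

Sun May 14 2006

Gaps: 61, 59, 61 days — not constant. Every event is on the 14th of the month.
Pattern: the 14th of every 2 months.
July 2005: Thu Jul 14 2005.
Next: September 2005 → Wed Sep 14 2005.
Next: November 2005 → Mon Nov 14 2005.
Next: January 2006 → Sat Jan 14 2006.
March 2006: Tue Mar 14 2006.
Next: May 2006 → Sun May 14 2006.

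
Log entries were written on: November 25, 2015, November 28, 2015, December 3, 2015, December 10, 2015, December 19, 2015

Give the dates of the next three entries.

December 30, 2015; January 12, 2016; January 27, 2016

Intervals are 3, 5, 7, 9 days — an arithmetic progression with common difference 2.
Next gap: 11 days. December 19, 2015 + 11 days = December 30, 2015.
Next gap: 13 days. December 30, 2015 + 13 days = January 12, 2016.
Next gap: 15 days. January 12, 2016 + 15 days = January 27, 2016.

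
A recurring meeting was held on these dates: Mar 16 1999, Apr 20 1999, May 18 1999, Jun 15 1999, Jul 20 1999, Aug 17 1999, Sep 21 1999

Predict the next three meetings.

Oct 19 1999, Nov 16 1999, Dec 21 1999

Gaps: 35, 28, 28, 35, 28, 35 days — a mix of 28 and 35. Every date is a Tuesday.
Each is the 3rd Tuesday of its month.
3rd Tuesday of October 1999: Oct 19 1999.
3rd Tuesday of November 1999: Nov 16 1999.
December 1999 — 3rd Tuesday is Dec 21 1999.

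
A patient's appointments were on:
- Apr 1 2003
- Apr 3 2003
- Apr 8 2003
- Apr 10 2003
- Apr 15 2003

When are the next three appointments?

Gaps: 2, 5, 2, 5 days — not constant, but cyclic with period 2.
The events fall on every Tuesday and Thursday.
The following Thursday is Apr 17 2003.
The following Tuesday is Apr 22 2003.
The following Thursday is Apr 24 2003.

Apr 17 2003, Apr 22 2003, Apr 24 2003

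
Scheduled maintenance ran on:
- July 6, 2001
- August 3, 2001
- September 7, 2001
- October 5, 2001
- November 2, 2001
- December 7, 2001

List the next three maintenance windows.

All dates are Fridays, 28, 35, 28, 28, 35 days apart.
Specifically, the 1st Friday of each month.
January 2002 — 1st Friday is January 4, 2002.
February 2002 — 1st Friday is February 1, 2002.
1st Friday of March 2002: March 1, 2002.

January 4, 2002; February 1, 2002; March 1, 2002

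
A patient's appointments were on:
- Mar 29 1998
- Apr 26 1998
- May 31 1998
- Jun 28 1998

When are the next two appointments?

Every date is a Sunday; gaps 28, 35, 28 days.
Each is the last Sunday of its month (at least one falls on the 29th or later, ruling out '4th Sunday').
Last Sunday of July 1998: Jul 26 1998.
Last Sunday of August 1998: Aug 30 1998.

Jul 26 1998, Aug 30 1998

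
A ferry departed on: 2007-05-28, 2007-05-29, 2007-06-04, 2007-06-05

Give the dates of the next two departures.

2007-06-11, 2007-06-12

The gap pattern 1, 6, 1 repeats every 2 events.
These are the Mondays and Tuesdays of each week.
Next Monday: 2007-06-11.
The following Tuesday is 2007-06-12.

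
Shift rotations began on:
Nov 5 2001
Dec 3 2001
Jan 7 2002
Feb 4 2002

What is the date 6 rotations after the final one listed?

Gaps: 28, 35, 28 days — a mix of 28 and 35. Every date is a Monday.
Each is the 1st Monday of its month.
1st Monday of March 2002: Mar 4 2002.
April 2002 — 1st Monday is Apr 1 2002.
1st Monday of May 2002: May 6 2002.
1st Monday of June 2002: Jun 3 2002.
July 2002 — 1st Monday is Jul 1 2002.
August 2002 — 1st Monday is Aug 5 2002.

Aug 5 2002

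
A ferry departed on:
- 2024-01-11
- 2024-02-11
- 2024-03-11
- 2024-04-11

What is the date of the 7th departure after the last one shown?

2024-11-11

The day-of-month is always 11 (31, 29, 31 days between events).
So this recurs on the 11th of each month.
May 2024: 2024-05-11.
June 2024: 2024-06-11.
July 2024: 2024-07-11.
August 2024: 2024-08-11.
Next: September 2024 → 2024-09-11.
Next: October 2024 → 2024-10-11.
November 2024: 2024-11-11.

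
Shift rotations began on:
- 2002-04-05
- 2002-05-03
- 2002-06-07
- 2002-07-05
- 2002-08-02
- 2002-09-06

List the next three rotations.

2002-10-04, 2002-11-01, 2002-12-06

All dates are Fridays, 28, 35, 28, 28, 35 days apart.
Specifically, the 1st Friday of each month.
1st Friday of October 2002: 2002-10-04.
1st Friday of November 2002: 2002-11-01.
December 2002 — 1st Friday is 2002-12-06.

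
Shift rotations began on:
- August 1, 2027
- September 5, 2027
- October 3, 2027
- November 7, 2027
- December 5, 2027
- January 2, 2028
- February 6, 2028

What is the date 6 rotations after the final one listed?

These are Sundays at 28- or 35-day spacing (35, 28, 35, 28, 28, 35).
The pattern: 1st Sunday of the month.
March 2028 — 1st Sunday is March 5, 2028.
April 2028 — 1st Sunday is April 2, 2028.
1st Sunday of May 2028: May 7, 2028.
1st Sunday of June 2028: June 4, 2028.
July 2028 — 1st Sunday is July 2, 2028.
August 2028 — 1st Sunday is August 6, 2028.

August 6, 2028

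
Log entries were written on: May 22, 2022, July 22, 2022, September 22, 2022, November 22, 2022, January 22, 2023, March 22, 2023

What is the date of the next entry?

May 22, 2023

The day-of-month is always 22 (61, 62, 61, 61, 59 days between events).
So this recurs on the 22nd of every 2 months.
May 2023: May 22, 2023.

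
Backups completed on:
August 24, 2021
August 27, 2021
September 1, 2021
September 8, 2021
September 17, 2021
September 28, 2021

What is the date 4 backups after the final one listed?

Intervals are 3, 5, 7, 9, 11 days — an arithmetic progression with common difference 2.
Next gap: 13 days. September 28, 2021 + 13 days = October 11, 2021.
Next gap: 15 days. October 11, 2021 + 15 days = October 26, 2021.
Next gap: 17 days. October 26, 2021 + 17 days = November 12, 2021.
Next gap: 19 days. November 12, 2021 + 19 days = December 1, 2021.

December 1, 2021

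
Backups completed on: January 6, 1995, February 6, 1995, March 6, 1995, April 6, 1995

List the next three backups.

May 6, 1995; June 6, 1995; July 6, 1995

The day-of-month is always 6 (31, 28, 31 days between events).
So this recurs on the 6th of each month.
Next: May 1995 → May 6, 1995.
June 1995: June 6, 1995.
Next: July 1995 → July 6, 1995.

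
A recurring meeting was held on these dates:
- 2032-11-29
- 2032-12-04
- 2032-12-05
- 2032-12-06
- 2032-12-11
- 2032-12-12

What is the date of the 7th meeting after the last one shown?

The gap pattern 5, 1, 1, 5, 1 repeats every 3 events.
These are the Mondays, Saturdays and Sundays of each week.
Next Monday: 2032-12-13.
The following Saturday is 2032-12-18.
Next Sunday: 2032-12-19.
Next Monday: 2032-12-20.
The following Saturday is 2032-12-25.
Next Sunday: 2032-12-26.
The following Monday is 2032-12-27.

2032-12-27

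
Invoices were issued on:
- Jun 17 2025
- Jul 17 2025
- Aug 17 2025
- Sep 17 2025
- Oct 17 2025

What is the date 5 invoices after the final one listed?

Mar 17 2026

The day-of-month is always 17 (30, 31, 31, 30 days between events).
So this recurs on the 17th of each month.
November 2025: Nov 17 2025.
Next: December 2025 → Dec 17 2025.
Next: January 2026 → Jan 17 2026.
Next: February 2026 → Feb 17 2026.
Next: March 2026 → Mar 17 2026.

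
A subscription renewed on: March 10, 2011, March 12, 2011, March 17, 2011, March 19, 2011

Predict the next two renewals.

Gaps: 2, 5, 2 days — not constant, but cyclic with period 2.
The events fall on every Thursday and Saturday.
The following Thursday is March 24, 2011.
Next Saturday: March 26, 2011.

March 24, 2011; March 26, 2011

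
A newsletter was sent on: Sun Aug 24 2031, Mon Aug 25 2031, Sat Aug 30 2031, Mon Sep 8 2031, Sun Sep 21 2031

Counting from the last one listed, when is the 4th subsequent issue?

The spacing grows by 4 each time: 1, 5, 9, 13 days.
Next gap: 17 days. Sun Sep 21 2031 + 17 days = Wed Oct 8 2031.
Next gap: 21 days. Wed Oct 8 2031 + 21 days = Wed Oct 29 2031.
Next gap: 25 days. Wed Oct 29 2031 + 25 days = Sun Nov 23 2031.
Next gap: 29 days. Sun Nov 23 2031 + 29 days = Mon Dec 22 2031.

Mon Dec 22 2031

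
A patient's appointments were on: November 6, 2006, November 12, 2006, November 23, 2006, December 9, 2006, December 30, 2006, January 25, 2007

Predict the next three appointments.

February 25, 2007; April 2, 2007; May 13, 2007

Gaps: 6, 11, 16, 21, 26 days — each gap is 5 larger than the previous one.
Next gap: 31 days. January 25, 2007 + 31 days = February 25, 2007.
Next gap: 36 days. February 25, 2007 + 36 days = April 2, 2007.
Next gap: 41 days. April 2, 2007 + 41 days = May 13, 2007.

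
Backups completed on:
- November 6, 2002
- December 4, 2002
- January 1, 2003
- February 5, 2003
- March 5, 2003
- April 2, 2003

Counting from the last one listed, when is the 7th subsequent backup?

All dates are Wednesdays, 28, 28, 35, 28, 28 days apart.
Specifically, the 1st Wednesday of each month.
1st Wednesday of May 2003: May 7, 2003.
June 2003 — 1st Wednesday is June 4, 2003.
July 2003 — 1st Wednesday is July 2, 2003.
1st Wednesday of August 2003: August 6, 2003.
September 2003 — 1st Wednesday is September 3, 2003.
October 2003 — 1st Wednesday is October 1, 2003.
1st Wednesday of November 2003: November 5, 2003.

November 5, 2003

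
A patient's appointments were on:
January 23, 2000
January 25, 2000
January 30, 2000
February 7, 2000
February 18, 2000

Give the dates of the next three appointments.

March 3, 2000; March 20, 2000; April 9, 2000

Intervals are 2, 5, 8, 11 days — an arithmetic progression with common difference 3.
Next gap: 14 days. February 18, 2000 + 14 days = March 3, 2000.
Next gap: 17 days. March 3, 2000 + 17 days = March 20, 2000.
Next gap: 20 days. March 20, 2000 + 20 days = April 9, 2000.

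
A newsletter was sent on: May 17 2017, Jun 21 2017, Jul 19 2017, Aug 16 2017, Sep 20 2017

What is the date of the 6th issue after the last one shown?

Mar 21 2018

All dates are Wednesdays, 35, 28, 28, 35 days apart.
Specifically, the 3rd Wednesday of each month.
3rd Wednesday of October 2017: Oct 18 2017.
3rd Wednesday of November 2017: Nov 15 2017.
3rd Wednesday of December 2017: Dec 20 2017.
January 2018 — 3rd Wednesday is Jan 17 2018.
February 2018 — 3rd Wednesday is Feb 21 2018.
3rd Wednesday of March 2018: Mar 21 2018.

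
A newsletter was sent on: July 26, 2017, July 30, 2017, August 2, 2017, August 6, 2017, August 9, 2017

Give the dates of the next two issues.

Gaps: 4, 3, 4, 3 days — not constant, but cyclic with period 2.
The events fall on every Wednesday and Sunday.
Next Sunday: August 13, 2017.
Next Wednesday: August 16, 2017.

August 13, 2017; August 16, 2017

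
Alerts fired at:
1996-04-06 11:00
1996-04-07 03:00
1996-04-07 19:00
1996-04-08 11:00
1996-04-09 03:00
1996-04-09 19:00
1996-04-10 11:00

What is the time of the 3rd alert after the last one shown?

1996-04-12 11:00

Gaps: 16, 16, 16, 16, 16, 16 hours — each event is 16 hours after the previous one.
1996-04-10 11:00 + 16 h = 1996-04-11 03:00.
1996-04-11 03:00 + 16 h = 1996-04-11 19:00.
1996-04-11 19:00 + 16 h = 1996-04-12 11:00.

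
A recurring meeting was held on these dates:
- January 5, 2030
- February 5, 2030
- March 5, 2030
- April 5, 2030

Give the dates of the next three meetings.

The day-of-month is always 5 (31, 28, 31 days between events).
So this recurs on the 5th of each month.
May 2030: May 5, 2030.
Next: June 2030 → June 5, 2030.
July 2030: July 5, 2030.

May 5, 2030; June 5, 2030; July 5, 2030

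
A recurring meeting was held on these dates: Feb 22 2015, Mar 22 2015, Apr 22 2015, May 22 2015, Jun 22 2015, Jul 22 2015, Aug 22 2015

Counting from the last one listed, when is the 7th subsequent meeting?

The day-of-month is always 22 (28, 31, 30, 31, 30, 31 days between events).
So this recurs on the 22nd of each month.
Next: September 2015 → Sep 22 2015.
Next: October 2015 → Oct 22 2015.
Next: November 2015 → Nov 22 2015.
Next: December 2015 → Dec 22 2015.
January 2016: Jan 22 2016.
February 2016: Feb 22 2016.
Next: March 2016 → Mar 22 2016.

Mar 22 2016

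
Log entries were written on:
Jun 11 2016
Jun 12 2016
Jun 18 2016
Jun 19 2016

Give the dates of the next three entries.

Every event lands on a Saturday or Sunday (gaps cycle 1, 6, 1).
So the schedule is: every Saturday and Sunday.
The following Saturday is Jun 25 2016.
The following Sunday is Jun 26 2016.
Next Saturday: Jul 2 2016.

Jun 25 2016, Jun 26 2016, Jul 2 2016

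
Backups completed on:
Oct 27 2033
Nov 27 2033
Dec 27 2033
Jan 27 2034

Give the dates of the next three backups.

Feb 27 2034, Mar 27 2034, Apr 27 2034

Gaps: 31, 30, 31 days — not constant. Every event is on the 27th of the month.
Pattern: the 27th of each month.
Next: February 2034 → Feb 27 2034.
March 2034: Mar 27 2034.
Next: April 2034 → Apr 27 2034.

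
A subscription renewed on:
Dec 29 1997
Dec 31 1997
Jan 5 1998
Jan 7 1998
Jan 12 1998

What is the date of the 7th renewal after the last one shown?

Gaps: 2, 5, 2, 5 days — not constant, but cyclic with period 2.
The events fall on every Monday and Wednesday.
Next Wednesday: Jan 14 1998.
The following Monday is Jan 19 1998.
The following Wednesday is Jan 21 1998.
The following Monday is Jan 26 1998.
The following Wednesday is Jan 28 1998.
Next Monday: Feb 2 1998.
The following Wednesday is Feb 4 1998.

Feb 4 1998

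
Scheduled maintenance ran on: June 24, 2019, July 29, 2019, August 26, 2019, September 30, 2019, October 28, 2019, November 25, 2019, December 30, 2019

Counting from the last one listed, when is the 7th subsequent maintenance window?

All Mondays; the gaps (35, 28, 35, 28, 28, 35) vary with month length.
This is the last Monday of each month.
Last Monday of January 2020: January 27, 2020.
Last Monday of February 2020: February 24, 2020.
Last Monday of March 2020: March 30, 2020.
April 2020 ends with Monday April 27, 2020.
Last Monday of May 2020: May 25, 2020.
June 2020 ends with Monday June 29, 2020.
Last Monday of July 2020: July 27, 2020.

July 27, 2020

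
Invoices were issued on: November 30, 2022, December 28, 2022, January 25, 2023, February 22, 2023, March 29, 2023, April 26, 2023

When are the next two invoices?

May 31, 2023; June 28, 2023

All Wednesdays; the gaps (28, 28, 28, 35, 28) vary with month length.
This is the last Wednesday of each month.
Last Wednesday of May 2023: May 31, 2023.
June 2023 ends with Wednesday June 28, 2023.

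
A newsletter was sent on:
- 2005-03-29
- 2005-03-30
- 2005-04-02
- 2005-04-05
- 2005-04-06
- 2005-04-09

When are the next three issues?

2005-04-12, 2005-04-13, 2005-04-16

Every event lands on a Tuesday or Wednesday or Saturday (gaps cycle 1, 3, 3, 1, 3).
So the schedule is: every Tuesday, Wednesday and Saturday.
Next Tuesday: 2005-04-12.
The following Wednesday is 2005-04-13.
Next Saturday: 2005-04-16.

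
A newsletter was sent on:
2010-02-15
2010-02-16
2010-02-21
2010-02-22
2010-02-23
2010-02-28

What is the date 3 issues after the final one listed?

2010-03-07

The gap pattern 1, 5, 1, 1, 5 repeats every 3 events.
These are the Mondays, Tuesdays and Sundays of each week.
The following Monday is 2010-03-01.
Next Tuesday: 2010-03-02.
The following Sunday is 2010-03-07.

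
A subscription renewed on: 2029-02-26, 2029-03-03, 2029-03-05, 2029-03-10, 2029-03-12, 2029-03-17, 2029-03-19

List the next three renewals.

Gaps: 5, 2, 5, 2, 5, 2 days — not constant, but cyclic with period 2.
The events fall on every Monday and Saturday.
Next Saturday: 2029-03-24.
Next Monday: 2029-03-26.
The following Saturday is 2029-03-31.

2029-03-24, 2029-03-26, 2029-03-31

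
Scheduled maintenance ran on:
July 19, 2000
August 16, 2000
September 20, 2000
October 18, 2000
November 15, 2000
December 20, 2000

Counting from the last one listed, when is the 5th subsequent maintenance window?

All dates are Wednesdays, 28, 35, 28, 28, 35 days apart.
Specifically, the 3rd Wednesday of each month.
January 2001 — 3rd Wednesday is January 17, 2001.
February 2001 — 3rd Wednesday is February 21, 2001.
3rd Wednesday of March 2001: March 21, 2001.
April 2001 — 3rd Wednesday is April 18, 2001.
3rd Wednesday of May 2001: May 16, 2001.

May 16, 2001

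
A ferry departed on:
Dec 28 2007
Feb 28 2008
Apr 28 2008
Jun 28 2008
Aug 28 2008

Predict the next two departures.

Oct 28 2008, Dec 28 2008

Each date is the 28th; the gaps (62, 60, 61, 61) track the month lengths.
The rule is the 28th of every 2 months.
Next: October 2008 → Oct 28 2008.
December 2008: Dec 28 2008.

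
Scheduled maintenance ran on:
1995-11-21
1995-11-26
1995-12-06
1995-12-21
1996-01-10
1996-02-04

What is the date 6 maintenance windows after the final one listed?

Intervals are 5, 10, 15, 20, 25 days — an arithmetic progression with common difference 5.
Next gap: 30 days. 1996-02-04 + 30 days = 1996-03-05.
Next gap: 35 days. 1996-03-05 + 35 days = 1996-04-09.
Next gap: 40 days. 1996-04-09 + 40 days = 1996-05-19.
Next gap: 45 days. 1996-05-19 + 45 days = 1996-07-03.
Next gap: 50 days. 1996-07-03 + 50 days = 1996-08-22.
Next gap: 55 days. 1996-08-22 + 55 days = 1996-10-16.

1996-10-16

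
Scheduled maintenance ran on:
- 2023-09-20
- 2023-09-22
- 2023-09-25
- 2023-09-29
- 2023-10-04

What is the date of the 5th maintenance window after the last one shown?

The spacing grows by 1 each time: 2, 3, 4, 5 days.
Next gap: 6 days. 2023-10-04 + 6 days = 2023-10-10.
Next gap: 7 days. 2023-10-10 + 7 days = 2023-10-17.
Next gap: 8 days. 2023-10-17 + 8 days = 2023-10-25.
Next gap: 9 days. 2023-10-25 + 9 days = 2023-11-03.
Next gap: 10 days. 2023-11-03 + 10 days = 2023-11-13.

2023-11-13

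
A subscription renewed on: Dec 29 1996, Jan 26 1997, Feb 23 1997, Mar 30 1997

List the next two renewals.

Apr 27 1997, May 25 1997

Every date is a Sunday; gaps 28, 28, 35 days.
Each is the last Sunday of its month (at least one falls on the 29th or later, ruling out '4th Sunday').
April 1997 ends with Sunday Apr 27 1997.
May 1997 ends with Sunday May 25 1997.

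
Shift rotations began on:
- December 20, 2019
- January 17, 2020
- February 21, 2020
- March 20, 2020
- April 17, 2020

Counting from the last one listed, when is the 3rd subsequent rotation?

July 17, 2020

Gaps: 28, 35, 28, 28 days — a mix of 28 and 35. Every date is a Friday.
Each is the 3rd Friday of its month.
May 2020 — 3rd Friday is May 15, 2020.
June 2020 — 3rd Friday is June 19, 2020.
July 2020 — 3rd Friday is July 17, 2020.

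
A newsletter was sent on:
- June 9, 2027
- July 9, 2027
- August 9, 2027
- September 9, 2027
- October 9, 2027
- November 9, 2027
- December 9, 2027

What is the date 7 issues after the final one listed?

July 9, 2028

Gaps: 30, 31, 31, 30, 31, 30 days — not constant. Every event is on the 9th of the month.
Pattern: the 9th of each month.
January 2028: January 9, 2028.
February 2028: February 9, 2028.
March 2028: March 9, 2028.
April 2028: April 9, 2028.
May 2028: May 9, 2028.
June 2028: June 9, 2028.
Next: July 2028 → July 9, 2028.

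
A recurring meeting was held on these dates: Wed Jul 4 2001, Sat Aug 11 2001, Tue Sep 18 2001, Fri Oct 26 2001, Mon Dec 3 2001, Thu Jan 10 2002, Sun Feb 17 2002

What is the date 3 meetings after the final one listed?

Every event comes 38 days after the last (38, 38, 38, 38, 38, 38).
Sun Feb 17 2002 + 38 days = Wed Mar 27 2002.
Wed Mar 27 2002 + 38 days = Sat May 4 2002.
Sat May 4 2002 + 38 days = Tue Jun 11 2002.

Tue Jun 11 2002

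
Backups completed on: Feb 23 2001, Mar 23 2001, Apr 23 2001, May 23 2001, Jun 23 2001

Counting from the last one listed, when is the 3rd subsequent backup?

The day-of-month is always 23 (28, 31, 30, 31 days between events).
So this recurs on the 23rd of each month.
July 2001: Jul 23 2001.
Next: August 2001 → Aug 23 2001.
Next: September 2001 → Sep 23 2001.

Sep 23 2001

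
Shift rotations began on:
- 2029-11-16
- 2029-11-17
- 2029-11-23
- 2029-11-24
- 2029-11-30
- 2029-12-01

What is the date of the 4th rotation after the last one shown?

2029-12-15

The gap pattern 1, 6, 1, 6, 1 repeats every 2 events.
These are the Fridays and Saturdays of each week.
The following Friday is 2029-12-07.
Next Saturday: 2029-12-08.
The following Friday is 2029-12-14.
The following Saturday is 2029-12-15.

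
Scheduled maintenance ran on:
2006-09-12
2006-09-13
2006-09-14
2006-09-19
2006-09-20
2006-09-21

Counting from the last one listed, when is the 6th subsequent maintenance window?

2006-10-05

Gaps: 1, 1, 5, 1, 1 days — not constant, but cyclic with period 3.
The events fall on every Tuesday, Wednesday and Thursday.
The following Tuesday is 2006-09-26.
The following Wednesday is 2006-09-27.
The following Thursday is 2006-09-28.
Next Tuesday: 2006-10-03.
The following Wednesday is 2006-10-04.
The following Thursday is 2006-10-05.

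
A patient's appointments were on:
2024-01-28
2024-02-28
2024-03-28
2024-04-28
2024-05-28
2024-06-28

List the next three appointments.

2024-07-28, 2024-08-28, 2024-09-28

Each date is the 28th; the gaps (31, 29, 31, 30, 31) track the month lengths.
The rule is the 28th of each month.
Next: July 2024 → 2024-07-28.
August 2024: 2024-08-28.
Next: September 2024 → 2024-09-28.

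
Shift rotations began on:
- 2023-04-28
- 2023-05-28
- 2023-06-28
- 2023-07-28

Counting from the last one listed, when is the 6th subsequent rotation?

2024-01-28

Gaps: 30, 31, 30 days — not constant. Every event is on the 28th of the month.
Pattern: the 28th of each month.
August 2023: 2023-08-28.
Next: September 2023 → 2023-09-28.
Next: October 2023 → 2023-10-28.
November 2023: 2023-11-28.
Next: December 2023 → 2023-12-28.
Next: January 2024 → 2024-01-28.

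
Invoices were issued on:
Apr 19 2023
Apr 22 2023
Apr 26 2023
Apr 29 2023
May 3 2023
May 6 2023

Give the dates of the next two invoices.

May 10 2023, May 13 2023

Gaps: 3, 4, 3, 4, 3 days — not constant, but cyclic with period 2.
The events fall on every Wednesday and Saturday.
Next Wednesday: May 10 2023.
Next Saturday: May 13 2023.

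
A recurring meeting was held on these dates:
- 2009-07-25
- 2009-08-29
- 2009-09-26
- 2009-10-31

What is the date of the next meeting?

These are Saturdays with 35, 28, 35-day gaps.
Each is the final Saturday of its month — 2009-08-29 is past the 28th, so '4th Saturday' doesn't fit.
Last Saturday of November 2009: 2009-11-28.

2009-11-28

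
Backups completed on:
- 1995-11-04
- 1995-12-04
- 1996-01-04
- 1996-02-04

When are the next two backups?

The day-of-month is always 4 (30, 31, 31 days between events).
So this recurs on the 4th of each month.
March 1996: 1996-03-04.
Next: April 1996 → 1996-04-04.

1996-03-04, 1996-04-04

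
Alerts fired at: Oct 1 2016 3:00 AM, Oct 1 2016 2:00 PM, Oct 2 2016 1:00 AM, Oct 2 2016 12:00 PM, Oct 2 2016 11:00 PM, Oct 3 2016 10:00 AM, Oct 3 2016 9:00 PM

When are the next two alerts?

The interval is a steady 11 hours (11, 11, 11, 11, 11, 11).
Oct 3 2016 9:00 PM + 11 h = Oct 4 2016 8:00 AM.
Oct 4 2016 8:00 AM + 11 h = Oct 4 2016 7:00 PM.

Oct 4 2016 8:00 AM, Oct 4 2016 7:00 PM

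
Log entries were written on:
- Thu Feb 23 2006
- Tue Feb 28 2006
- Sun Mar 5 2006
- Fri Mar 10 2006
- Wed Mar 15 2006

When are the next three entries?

Mon Mar 20 2006, Sat Mar 25 2006, Thu Mar 30 2006

The spacing is 5, 5, 5, 5 days — always 5 days.
Wed Mar 15 2006 + 5 days = Mon Mar 20 2006.
Mon Mar 20 2006 + 5 days = Sat Mar 25 2006.
Sat Mar 25 2006 + 5 days = Thu Mar 30 2006.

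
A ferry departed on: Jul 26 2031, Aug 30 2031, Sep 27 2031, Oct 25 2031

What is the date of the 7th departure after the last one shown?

All Saturdays; the gaps (35, 28, 28) vary with month length.
This is the last Saturday of each month.
Last Saturday of November 2031: Nov 29 2031.
Last Saturday of December 2031: Dec 27 2031.
January 2032 ends with Saturday Jan 31 2032.
Last Saturday of February 2032: Feb 28 2032.
March 2032 ends with Saturday Mar 27 2032.
Last Saturday of April 2032: Apr 24 2032.
May 2032 ends with Saturday May 29 2032.

May 29 2032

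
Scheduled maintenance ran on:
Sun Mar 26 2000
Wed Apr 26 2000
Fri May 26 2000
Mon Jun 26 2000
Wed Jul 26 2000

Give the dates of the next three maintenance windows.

Each date is the 26th; the gaps (31, 30, 31, 30) track the month lengths.
The rule is the 26th of each month.
Next: August 2000 → Sat Aug 26 2000.
September 2000: Tue Sep 26 2000.
Next: October 2000 → Thu Oct 26 2000.

Sat Aug 26 2000, Tue Sep 26 2000, Thu Oct 26 2000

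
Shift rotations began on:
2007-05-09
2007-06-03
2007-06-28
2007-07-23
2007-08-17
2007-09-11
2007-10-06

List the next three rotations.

Every event comes 25 days after the last (25, 25, 25, 25, 25, 25).
2007-10-06 + 25 days = 2007-10-31.
2007-10-31 + 25 days = 2007-11-25.
2007-11-25 + 25 days = 2007-12-20.

2007-10-31, 2007-11-25, 2007-12-20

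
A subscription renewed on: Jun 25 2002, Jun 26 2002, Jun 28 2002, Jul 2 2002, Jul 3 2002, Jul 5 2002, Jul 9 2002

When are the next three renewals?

Gaps: 1, 2, 4, 1, 2, 4 days — not constant, but cyclic with period 3.
The events fall on every Tuesday, Wednesday and Friday.
Next Wednesday: Jul 10 2002.
The following Friday is Jul 12 2002.
Next Tuesday: Jul 16 2002.

Jul 10 2002, Jul 12 2002, Jul 16 2002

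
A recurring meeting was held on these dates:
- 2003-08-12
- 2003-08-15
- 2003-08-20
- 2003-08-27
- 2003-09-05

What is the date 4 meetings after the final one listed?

2003-10-31

Intervals are 3, 5, 7, 9 days — an arithmetic progression with common difference 2.
Next gap: 11 days. 2003-09-05 + 11 days = 2003-09-16.
Next gap: 13 days. 2003-09-16 + 13 days = 2003-09-29.
Next gap: 15 days. 2003-09-29 + 15 days = 2003-10-14.
Next gap: 17 days. 2003-10-14 + 17 days = 2003-10-31.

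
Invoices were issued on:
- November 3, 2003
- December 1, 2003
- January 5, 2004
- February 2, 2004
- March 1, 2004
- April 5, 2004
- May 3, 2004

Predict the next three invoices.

June 7, 2004; July 5, 2004; August 2, 2004

All dates are Mondays, 28, 35, 28, 28, 35, 28 days apart.
Specifically, the 1st Monday of each month.
1st Monday of June 2004: June 7, 2004.
1st Monday of July 2004: July 5, 2004.
August 2004 — 1st Monday is August 2, 2004.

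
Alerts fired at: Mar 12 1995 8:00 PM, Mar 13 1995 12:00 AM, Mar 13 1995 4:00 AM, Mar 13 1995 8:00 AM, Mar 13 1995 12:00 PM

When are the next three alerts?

Mar 13 1995 4:00 PM, Mar 13 1995 8:00 PM, Mar 14 1995 12:00 AM

Spacing: 4, 4, 4, 4 h — constant 4 h.
Mar 13 1995 12:00 PM + 4 h = Mar 13 1995 4:00 PM.
Mar 13 1995 4:00 PM + 4 h = Mar 13 1995 8:00 PM.
Mar 13 1995 8:00 PM + 4 h = Mar 14 1995 12:00 AM.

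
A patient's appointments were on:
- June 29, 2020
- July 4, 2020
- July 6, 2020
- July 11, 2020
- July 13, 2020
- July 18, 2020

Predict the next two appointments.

Gaps: 5, 2, 5, 2, 5 days — not constant, but cyclic with period 2.
The events fall on every Monday and Saturday.
The following Monday is July 20, 2020.
The following Saturday is July 25, 2020.

July 20, 2020; July 25, 2020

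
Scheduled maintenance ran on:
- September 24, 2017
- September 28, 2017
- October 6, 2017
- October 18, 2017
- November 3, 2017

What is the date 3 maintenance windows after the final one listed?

January 14, 2018

The spacing grows by 4 each time: 4, 8, 12, 16 days.
Next gap: 20 days. November 3, 2017 + 20 days = November 23, 2017.
Next gap: 24 days. November 23, 2017 + 24 days = December 17, 2017.
Next gap: 28 days. December 17, 2017 + 28 days = January 14, 2018.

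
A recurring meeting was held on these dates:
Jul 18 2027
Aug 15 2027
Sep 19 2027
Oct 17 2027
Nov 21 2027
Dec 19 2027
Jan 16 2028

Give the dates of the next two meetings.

Feb 20 2028, Mar 19 2028

These are Sundays at 28- or 35-day spacing (28, 35, 28, 35, 28, 28).
The pattern: 3rd Sunday of the month.
February 2028 — 3rd Sunday is Feb 20 2028.
3rd Sunday of March 2028: Mar 19 2028.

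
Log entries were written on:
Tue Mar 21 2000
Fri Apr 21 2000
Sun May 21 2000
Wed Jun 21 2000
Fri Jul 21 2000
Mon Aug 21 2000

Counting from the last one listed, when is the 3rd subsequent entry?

Each date is the 21st; the gaps (31, 30, 31, 30, 31) track the month lengths.
The rule is the 21st of each month.
September 2000: Thu Sep 21 2000.
October 2000: Sat Oct 21 2000.
November 2000: Tue Nov 21 2000.

Tue Nov 21 2000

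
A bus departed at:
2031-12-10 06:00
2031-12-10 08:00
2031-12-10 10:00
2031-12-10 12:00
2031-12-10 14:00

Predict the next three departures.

The interval is a steady 2 hours (2, 2, 2, 2).
2031-12-10 14:00 + 2 h = 2031-12-10 16:00.
2031-12-10 16:00 + 2 h = 2031-12-10 18:00.
2031-12-10 18:00 + 2 h = 2031-12-10 20:00.

2031-12-10 16:00, 2031-12-10 18:00, 2031-12-10 20:00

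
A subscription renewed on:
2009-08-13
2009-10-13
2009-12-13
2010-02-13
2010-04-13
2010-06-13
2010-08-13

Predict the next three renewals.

The day-of-month is always 13 (61, 61, 62, 59, 61, 61 days between events).
So this recurs on the 13th of every 2 months.
Next: October 2010 → 2010-10-13.
December 2010: 2010-12-13.
Next: February 2011 → 2011-02-13.

2010-10-13, 2010-12-13, 2011-02-13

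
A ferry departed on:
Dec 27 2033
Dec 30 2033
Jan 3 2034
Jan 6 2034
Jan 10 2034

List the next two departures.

Gaps: 3, 4, 3, 4 days — not constant, but cyclic with period 2.
The events fall on every Tuesday and Friday.
Next Friday: Jan 13 2034.
The following Tuesday is Jan 17 2034.

Jan 13 2034, Jan 17 2034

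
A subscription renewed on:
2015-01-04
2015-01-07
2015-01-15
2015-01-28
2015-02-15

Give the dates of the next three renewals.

Gaps: 3, 8, 13, 18 days — each gap is 5 larger than the previous one.
Next gap: 23 days. 2015-02-15 + 23 days = 2015-03-10.
Next gap: 28 days. 2015-03-10 + 28 days = 2015-04-07.
Next gap: 33 days. 2015-04-07 + 33 days = 2015-05-10.

2015-03-10, 2015-04-07, 2015-05-10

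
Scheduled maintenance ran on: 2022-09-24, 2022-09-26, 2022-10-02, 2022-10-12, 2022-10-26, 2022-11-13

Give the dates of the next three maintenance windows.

2022-12-05, 2022-12-31, 2023-01-30

Intervals are 2, 6, 10, 14, 18 days — an arithmetic progression with common difference 4.
Next gap: 22 days. 2022-11-13 + 22 days = 2022-12-05.
Next gap: 26 days. 2022-12-05 + 26 days = 2022-12-31.
Next gap: 30 days. 2022-12-31 + 30 days = 2023-01-30.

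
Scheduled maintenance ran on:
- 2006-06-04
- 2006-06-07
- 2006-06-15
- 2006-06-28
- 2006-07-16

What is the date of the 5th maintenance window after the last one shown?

2006-12-28

Intervals are 3, 8, 13, 18 days — an arithmetic progression with common difference 5.
Next gap: 23 days. 2006-07-16 + 23 days = 2006-08-08.
Next gap: 28 days. 2006-08-08 + 28 days = 2006-09-05.
Next gap: 33 days. 2006-09-05 + 33 days = 2006-10-08.
Next gap: 38 days. 2006-10-08 + 38 days = 2006-11-15.
Next gap: 43 days. 2006-11-15 + 43 days = 2006-12-28.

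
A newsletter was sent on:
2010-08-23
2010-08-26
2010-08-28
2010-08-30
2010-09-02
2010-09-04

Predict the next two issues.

Gaps: 3, 2, 2, 3, 2 days — not constant, but cyclic with period 3.
The events fall on every Monday, Thursday and Saturday.
The following Monday is 2010-09-06.
Next Thursday: 2010-09-09.

2010-09-06, 2010-09-09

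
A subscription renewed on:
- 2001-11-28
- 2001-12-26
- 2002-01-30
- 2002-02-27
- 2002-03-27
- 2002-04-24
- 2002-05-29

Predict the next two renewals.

All Wednesdays; the gaps (28, 35, 28, 28, 28, 35) vary with month length.
This is the last Wednesday of each month.
June 2002 ends with Wednesday 2002-06-26.
July 2002 ends with Wednesday 2002-07-31.

2002-06-26, 2002-07-31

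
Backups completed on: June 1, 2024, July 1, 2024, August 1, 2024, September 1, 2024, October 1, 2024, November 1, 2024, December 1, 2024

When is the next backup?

January 1, 2025

The day-of-month is always 1 (30, 31, 31, 30, 31, 30 days between events).
So this recurs on the 1st of each month.
Next: January 2025 → January 1, 2025.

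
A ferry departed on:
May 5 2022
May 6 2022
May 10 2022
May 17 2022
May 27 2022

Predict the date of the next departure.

Jun 9 2022

Intervals are 1, 4, 7, 10 days — an arithmetic progression with common difference 3.
Next gap: 13 days. May 27 2022 + 13 days = Jun 9 2022.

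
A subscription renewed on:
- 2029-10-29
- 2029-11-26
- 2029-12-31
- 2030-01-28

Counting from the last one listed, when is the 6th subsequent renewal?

These are Mondays with 28, 35, 28-day gaps.
Each is the final Monday of its month — 2029-10-29 is past the 28th, so '4th Monday' doesn't fit.
Last Monday of February 2030: 2030-02-25.
March 2030 ends with Monday 2030-03-25.
April 2030 ends with Monday 2030-04-29.
Last Monday of May 2030: 2030-05-27.
Last Monday of June 2030: 2030-06-24.
July 2030 ends with Monday 2030-07-29.

2030-07-29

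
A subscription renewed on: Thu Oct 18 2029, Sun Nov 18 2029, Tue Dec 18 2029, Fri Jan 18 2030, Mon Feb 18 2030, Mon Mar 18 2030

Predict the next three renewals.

Thu Apr 18 2030, Sat May 18 2030, Tue Jun 18 2030

The day-of-month is always 18 (31, 30, 31, 31, 28 days between events).
So this recurs on the 18th of each month.
April 2030: Thu Apr 18 2030.
May 2030: Sat May 18 2030.
June 2030: Tue Jun 18 2030.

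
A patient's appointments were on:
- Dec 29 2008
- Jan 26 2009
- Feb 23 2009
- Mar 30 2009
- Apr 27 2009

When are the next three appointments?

All Mondays; the gaps (28, 28, 35, 28) vary with month length.
This is the last Monday of each month.
May 2009 ends with Monday May 25 2009.
June 2009 ends with Monday Jun 29 2009.
July 2009 ends with Monday Jul 27 2009.

May 25 2009, Jun 29 2009, Jul 27 2009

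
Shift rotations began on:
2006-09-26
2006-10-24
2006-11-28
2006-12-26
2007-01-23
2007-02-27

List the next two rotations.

These are Tuesdays at 28- or 35-day spacing (28, 35, 28, 28, 35).
The pattern: 4th Tuesday of the month.
4th Tuesday of March 2007: 2007-03-27.
April 2007 — 4th Tuesday is 2007-04-24.

2007-03-27, 2007-04-24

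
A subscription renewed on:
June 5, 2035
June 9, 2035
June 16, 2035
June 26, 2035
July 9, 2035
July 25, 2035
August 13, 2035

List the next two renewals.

Gaps: 4, 7, 10, 13, 16, 19 days — each gap is 3 larger than the previous one.
Next gap: 22 days. August 13, 2035 + 22 days = September 4, 2035.
Next gap: 25 days. September 4, 2035 + 25 days = September 29, 2035.

September 4, 2035; September 29, 2035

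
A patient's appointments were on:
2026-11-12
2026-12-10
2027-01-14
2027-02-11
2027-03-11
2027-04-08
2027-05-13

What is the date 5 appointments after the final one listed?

2027-10-14

Gaps: 28, 35, 28, 28, 28, 35 days — a mix of 28 and 35. Every date is a Thursday.
Each is the 2nd Thursday of its month.
2nd Thursday of June 2027: 2027-06-10.
2nd Thursday of July 2027: 2027-07-08.
August 2027 — 2nd Thursday is 2027-08-12.
September 2027 — 2nd Thursday is 2027-09-09.
October 2027 — 2nd Thursday is 2027-10-14.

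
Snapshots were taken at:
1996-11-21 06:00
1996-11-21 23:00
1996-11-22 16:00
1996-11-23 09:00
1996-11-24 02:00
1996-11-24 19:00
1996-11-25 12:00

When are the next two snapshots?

1996-11-26 05:00, 1996-11-26 22:00

The interval is a steady 17 hours (17, 17, 17, 17, 17, 17).
1996-11-25 12:00 + 17 h = 1996-11-26 05:00.
1996-11-26 05:00 + 17 h = 1996-11-26 22:00.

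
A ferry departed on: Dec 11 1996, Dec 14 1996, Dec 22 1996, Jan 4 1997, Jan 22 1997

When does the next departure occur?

The spacing grows by 5 each time: 3, 8, 13, 18 days.
Next gap: 23 days. Jan 22 1997 + 23 days = Feb 14 1997.

Feb 14 1997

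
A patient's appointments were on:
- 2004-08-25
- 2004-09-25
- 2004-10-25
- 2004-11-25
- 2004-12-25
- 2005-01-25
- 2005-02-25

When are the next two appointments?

2005-03-25, 2005-04-25

The day-of-month is always 25 (31, 30, 31, 30, 31, 31 days between events).
So this recurs on the 25th of each month.
Next: March 2005 → 2005-03-25.
April 2005: 2005-04-25.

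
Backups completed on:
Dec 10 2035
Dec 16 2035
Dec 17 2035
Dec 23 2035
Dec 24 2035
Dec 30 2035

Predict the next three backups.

Dec 31 2035, Jan 6 2036, Jan 7 2036

Gaps: 6, 1, 6, 1, 6 days — not constant, but cyclic with period 2.
The events fall on every Monday and Sunday.
The following Monday is Dec 31 2035.
The following Sunday is Jan 6 2036.
Next Monday: Jan 7 2036.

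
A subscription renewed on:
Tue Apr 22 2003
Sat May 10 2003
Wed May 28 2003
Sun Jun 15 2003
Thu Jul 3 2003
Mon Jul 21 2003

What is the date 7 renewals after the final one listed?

The spacing is 18, 18, 18, 18, 18 days — always 18 days.
Mon Jul 21 2003 + 18 days = Fri Aug 8 2003.
Fri Aug 8 2003 + 18 days = Tue Aug 26 2003.
Tue Aug 26 2003 + 18 days = Sat Sep 13 2003.
Sat Sep 13 2003 + 18 days = Wed Oct 1 2003.
Wed Oct 1 2003 + 18 days = Sun Oct 19 2003.
Sun Oct 19 2003 + 18 days = Thu Nov 6 2003.
Thu Nov 6 2003 + 18 days = Mon Nov 24 2003.

Mon Nov 24 2003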